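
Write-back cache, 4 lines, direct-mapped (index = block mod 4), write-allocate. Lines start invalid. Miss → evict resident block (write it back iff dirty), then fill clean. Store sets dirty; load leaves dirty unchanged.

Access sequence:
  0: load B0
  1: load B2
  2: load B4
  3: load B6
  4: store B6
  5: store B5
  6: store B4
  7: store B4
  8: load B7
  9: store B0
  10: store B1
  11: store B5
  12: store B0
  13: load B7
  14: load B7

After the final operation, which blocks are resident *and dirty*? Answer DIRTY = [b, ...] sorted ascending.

0: R B0 -> L0 miss  d=-]
1: R B2 -> L2 miss  d=-]
2: R B4 -> L0 miss  d=-]
3: R B6 -> L2 miss  d=-]
4: W B6 -> L2 hit  d=D]
5: W B5 -> L1 miss  d=D]
6: W B4 -> L0 hit  d=D]
7: W B4 -> L0 hit  d=D]
8: R B7 -> L3 miss  d=-]
9: W B0 -> L0 miss wb->B4  d=D]
10: W B1 -> L1 miss wb->B5  d=D]
11: W B5 -> L1 miss wb->B1  d=D]
12: W B0 -> L0 hit  d=D]
13: R B7 -> L3 hit  d=-]
14: R B7 -> L3 hit  d=-]

DIRTY = [0, 5, 6]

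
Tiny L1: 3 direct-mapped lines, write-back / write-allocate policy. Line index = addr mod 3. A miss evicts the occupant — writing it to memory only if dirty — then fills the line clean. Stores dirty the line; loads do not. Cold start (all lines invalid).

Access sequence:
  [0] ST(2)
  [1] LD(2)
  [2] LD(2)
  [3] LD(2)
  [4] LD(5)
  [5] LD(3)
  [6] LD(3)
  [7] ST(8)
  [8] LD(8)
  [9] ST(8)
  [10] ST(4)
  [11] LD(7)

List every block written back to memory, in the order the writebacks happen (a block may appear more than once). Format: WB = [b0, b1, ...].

WB = [2, 4]

  0 | W B2 → L2 miss [D]
  1 | R B2 → L2 hit [D]
  2 | R B2 → L2 hit [D]
  3 | R B2 → L2 hit [D]
  4 | R B5 → L2 miss wb→B2 [-]
  5 | R B3 → L0 miss [-]
  6 | R B3 → L0 hit [-]
  7 | W B8 → L2 miss [D]
  8 | R B8 → L2 hit [D]
  9 | W B8 → L2 hit [D]
  10 | W B4 → L1 miss [D]
  11 | R B7 → L1 miss wb→B4 [-]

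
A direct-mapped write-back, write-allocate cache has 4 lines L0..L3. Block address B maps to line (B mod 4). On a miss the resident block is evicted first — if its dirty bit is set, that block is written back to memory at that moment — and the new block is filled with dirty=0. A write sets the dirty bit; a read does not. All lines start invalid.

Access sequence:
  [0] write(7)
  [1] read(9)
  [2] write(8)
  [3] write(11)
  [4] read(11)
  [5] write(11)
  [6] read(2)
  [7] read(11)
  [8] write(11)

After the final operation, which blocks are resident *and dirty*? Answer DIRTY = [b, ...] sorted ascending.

DIRTY = [8, 11]

  0 | W B7 → L3 miss [D]
  1 | R B9 → L1 miss [-]
  2 | W B8 → L0 miss [D]
  3 | W B11 → L3 miss wb→B7 [D]
  4 | R B11 → L3 hit [D]
  5 | W B11 → L3 hit [D]
  6 | R B2 → L2 miss [-]
  7 | R B11 → L3 hit [D]
  8 | W B11 → L3 hit [D]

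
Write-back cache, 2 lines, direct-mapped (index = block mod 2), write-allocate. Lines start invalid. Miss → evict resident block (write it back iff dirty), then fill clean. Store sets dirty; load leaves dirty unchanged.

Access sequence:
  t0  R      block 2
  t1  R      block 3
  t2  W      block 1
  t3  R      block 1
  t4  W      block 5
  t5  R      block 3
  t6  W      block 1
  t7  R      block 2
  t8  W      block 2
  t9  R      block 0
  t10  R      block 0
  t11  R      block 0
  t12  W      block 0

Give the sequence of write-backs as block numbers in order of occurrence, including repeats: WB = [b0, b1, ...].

WB = [1, 5, 2]

  0 | R B2 → L0 miss [-]
  1 | R B3 → L1 miss [-]
  2 | W B1 → L1 miss [D]
  3 | R B1 → L1 hit [D]
  4 | W B5 → L1 miss wb→B1 [D]
  5 | R B3 → L1 miss wb→B5 [-]
  6 | W B1 → L1 miss [D]
  7 | R B2 → L0 hit [-]
  8 | W B2 → L0 hit [D]
  9 | R B0 → L0 miss wb→B2 [-]
  10 | R B0 → L0 hit [-]
  11 | R B0 → L0 hit [-]
  12 | W B0 → L0 hit [D]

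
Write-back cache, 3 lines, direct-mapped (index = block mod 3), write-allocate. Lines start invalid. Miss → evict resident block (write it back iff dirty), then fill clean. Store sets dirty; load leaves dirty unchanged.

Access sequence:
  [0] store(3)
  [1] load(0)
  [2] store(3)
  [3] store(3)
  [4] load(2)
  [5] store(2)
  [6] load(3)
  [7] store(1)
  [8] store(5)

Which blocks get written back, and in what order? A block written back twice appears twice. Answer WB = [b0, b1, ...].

0: W B3 → L0 miss [D]
1: R B0 → L0 miss wb→B3 [-]
2: W B3 → L0 miss [D]
3: W B3 → L0 hit [D]
4: R B2 → L2 miss [-]
5: W B2 → L2 hit [D]
6: R B3 → L0 hit [D]
7: W B1 → L1 miss [D]
8: W B5 → L2 miss wb→B2 [D]

WB = [3, 2]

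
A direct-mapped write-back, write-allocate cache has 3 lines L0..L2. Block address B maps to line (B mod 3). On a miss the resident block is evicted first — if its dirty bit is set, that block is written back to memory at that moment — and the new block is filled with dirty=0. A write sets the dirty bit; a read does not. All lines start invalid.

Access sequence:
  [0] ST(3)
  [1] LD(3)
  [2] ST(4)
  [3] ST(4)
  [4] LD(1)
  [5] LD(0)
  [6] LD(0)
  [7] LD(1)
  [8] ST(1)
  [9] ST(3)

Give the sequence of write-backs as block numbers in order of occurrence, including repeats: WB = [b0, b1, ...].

WB = [4, 3]

  0 | W B3 → L0 miss [D]
  1 | R B3 → L0 hit [D]
  2 | W B4 → L1 miss [D]
  3 | W B4 → L1 hit [D]
  4 | R B1 → L1 miss wb→B4 [-]
  5 | R B0 → L0 miss wb→B3 [-]
  6 | R B0 → L0 hit [-]
  7 | R B1 → L1 hit [-]
  8 | W B1 → L1 hit [D]
  9 | W B3 → L0 miss [D]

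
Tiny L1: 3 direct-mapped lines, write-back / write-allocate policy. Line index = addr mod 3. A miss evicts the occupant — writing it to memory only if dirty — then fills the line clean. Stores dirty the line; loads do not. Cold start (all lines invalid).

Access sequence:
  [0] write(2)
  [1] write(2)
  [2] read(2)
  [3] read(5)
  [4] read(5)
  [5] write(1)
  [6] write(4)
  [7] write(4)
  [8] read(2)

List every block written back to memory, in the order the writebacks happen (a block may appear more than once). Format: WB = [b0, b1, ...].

WB = [2, 1]

  0 | W B2 → L2 miss [D]
  1 | W B2 → L2 hit [D]
  2 | R B2 → L2 hit [D]
  3 | R B5 → L2 miss wb→B2 [-]
  4 | R B5 → L2 hit [-]
  5 | W B1 → L1 miss [D]
  6 | W B4 → L1 miss wb→B1 [D]
  7 | W B4 → L1 hit [D]
  8 | R B2 → L2 miss [-]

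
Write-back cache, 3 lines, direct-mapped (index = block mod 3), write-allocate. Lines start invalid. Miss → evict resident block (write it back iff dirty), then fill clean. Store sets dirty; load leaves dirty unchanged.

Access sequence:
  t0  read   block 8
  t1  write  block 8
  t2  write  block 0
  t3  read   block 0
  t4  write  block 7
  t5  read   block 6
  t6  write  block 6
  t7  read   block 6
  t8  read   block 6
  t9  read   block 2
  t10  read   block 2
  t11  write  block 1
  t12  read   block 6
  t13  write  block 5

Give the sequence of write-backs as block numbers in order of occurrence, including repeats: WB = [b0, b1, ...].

WB = [0, 8, 7]

  0 | R B8 → L2 miss [-]
  1 | W B8 → L2 hit [D]
  2 | W B0 → L0 miss [D]
  3 | R B0 → L0 hit [D]
  4 | W B7 → L1 miss [D]
  5 | R B6 → L0 miss wb→B0 [-]
  6 | W B6 → L0 hit [D]
  7 | R B6 → L0 hit [D]
  8 | R B6 → L0 hit [D]
  9 | R B2 → L2 miss wb→B8 [-]
  10 | R B2 → L2 hit [-]
  11 | W B1 → L1 miss wb→B7 [D]
  12 | R B6 → L0 hit [D]
  13 | W B5 → L2 miss [D]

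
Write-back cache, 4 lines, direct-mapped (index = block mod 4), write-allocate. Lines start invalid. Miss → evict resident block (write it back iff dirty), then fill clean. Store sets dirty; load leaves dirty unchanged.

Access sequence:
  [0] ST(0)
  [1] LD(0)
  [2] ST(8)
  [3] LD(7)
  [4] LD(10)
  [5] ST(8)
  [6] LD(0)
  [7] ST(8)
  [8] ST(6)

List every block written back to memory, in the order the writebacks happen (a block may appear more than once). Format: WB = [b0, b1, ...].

0: W B0 -> L0 miss  d=D]
1: R B0 -> L0 hit  d=D]
2: W B8 -> L0 miss wb->B0  d=D]
3: R B7 -> L3 miss  d=-]
4: R B10 -> L2 miss  d=-]
5: W B8 -> L0 hit  d=D]
6: R B0 -> L0 miss wb->B8  d=-]
7: W B8 -> L0 miss  d=D]
8: W B6 -> L2 miss  d=D]

WB = [0, 8]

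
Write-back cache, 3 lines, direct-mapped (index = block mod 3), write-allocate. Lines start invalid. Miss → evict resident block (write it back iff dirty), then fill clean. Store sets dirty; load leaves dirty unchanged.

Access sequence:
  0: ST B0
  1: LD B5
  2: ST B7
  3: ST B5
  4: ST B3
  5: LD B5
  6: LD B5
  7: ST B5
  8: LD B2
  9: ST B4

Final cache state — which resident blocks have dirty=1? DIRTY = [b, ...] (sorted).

  0 | W B0 → L0 miss [D]
  1 | R B5 → L2 miss [-]
  2 | W B7 → L1 miss [D]
  3 | W B5 → L2 hit [D]
  4 | W B3 → L0 miss wb→B0 [D]
  5 | R B5 → L2 hit [D]
  6 | R B5 → L2 hit [D]
  7 | W B5 → L2 hit [D]
  8 | R B2 → L2 miss wb→B5 [-]
  9 | W B4 → L1 miss wb→B7 [D]

DIRTY = [3, 4]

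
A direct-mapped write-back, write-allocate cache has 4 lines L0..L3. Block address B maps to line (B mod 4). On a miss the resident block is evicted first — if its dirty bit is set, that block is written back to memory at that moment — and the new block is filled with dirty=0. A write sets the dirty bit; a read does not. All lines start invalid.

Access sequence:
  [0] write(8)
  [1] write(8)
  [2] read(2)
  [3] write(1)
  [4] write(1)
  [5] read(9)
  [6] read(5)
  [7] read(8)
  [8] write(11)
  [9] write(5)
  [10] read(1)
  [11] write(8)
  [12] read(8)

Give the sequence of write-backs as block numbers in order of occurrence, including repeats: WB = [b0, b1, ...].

WB = [1, 5]

  0 | W B8 → L0 miss [D]
  1 | W B8 → L0 hit [D]
  2 | R B2 → L2 miss [-]
  3 | W B1 → L1 miss [D]
  4 | W B1 → L1 hit [D]
  5 | R B9 → L1 miss wb→B1 [-]
  6 | R B5 → L1 miss [-]
  7 | R B8 → L0 hit [D]
  8 | W B11 → L3 miss [D]
  9 | W B5 → L1 hit [D]
  10 | R B1 → L1 miss wb→B5 [-]
  11 | W B8 → L0 hit [D]
  12 | R B8 → L0 hit [D]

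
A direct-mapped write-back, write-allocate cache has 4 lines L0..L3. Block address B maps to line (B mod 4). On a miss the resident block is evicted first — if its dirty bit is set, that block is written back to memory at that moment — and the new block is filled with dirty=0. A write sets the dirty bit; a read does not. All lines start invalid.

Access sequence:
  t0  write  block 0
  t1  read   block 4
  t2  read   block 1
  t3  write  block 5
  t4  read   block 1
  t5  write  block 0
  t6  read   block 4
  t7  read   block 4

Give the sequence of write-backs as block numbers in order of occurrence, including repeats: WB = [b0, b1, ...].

0: W B0 -> L0 miss  d=D]
1: R B4 -> L0 miss wb->B0  d=-]
2: R B1 -> L1 miss  d=-]
3: W B5 -> L1 miss  d=D]
4: R B1 -> L1 miss wb->B5  d=-]
5: W B0 -> L0 miss  d=D]
6: R B4 -> L0 miss wb->B0  d=-]
7: R B4 -> L0 hit  d=-]

WB = [0, 5, 0]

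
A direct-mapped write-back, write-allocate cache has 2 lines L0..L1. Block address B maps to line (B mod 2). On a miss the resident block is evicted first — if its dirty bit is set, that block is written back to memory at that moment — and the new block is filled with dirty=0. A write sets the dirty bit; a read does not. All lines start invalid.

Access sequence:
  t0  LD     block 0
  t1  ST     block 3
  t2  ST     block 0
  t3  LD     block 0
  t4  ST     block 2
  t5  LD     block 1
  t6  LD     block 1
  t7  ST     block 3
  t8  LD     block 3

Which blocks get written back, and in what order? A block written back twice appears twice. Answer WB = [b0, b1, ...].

0: R B0 → L0 miss [-]
1: W B3 → L1 miss [D]
2: W B0 → L0 hit [D]
3: R B0 → L0 hit [D]
4: W B2 → L0 miss wb→B0 [D]
5: R B1 → L1 miss wb→B3 [-]
6: R B1 → L1 hit [-]
7: W B3 → L1 miss [D]
8: R B3 → L1 hit [D]

WB = [0, 3]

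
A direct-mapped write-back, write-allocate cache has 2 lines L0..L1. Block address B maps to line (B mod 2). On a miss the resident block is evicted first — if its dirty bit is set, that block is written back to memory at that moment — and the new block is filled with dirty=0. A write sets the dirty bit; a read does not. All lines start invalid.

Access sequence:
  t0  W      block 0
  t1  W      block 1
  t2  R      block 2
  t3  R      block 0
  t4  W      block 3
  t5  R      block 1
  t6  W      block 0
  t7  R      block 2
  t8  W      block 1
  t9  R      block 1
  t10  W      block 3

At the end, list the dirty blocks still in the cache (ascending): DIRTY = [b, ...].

DIRTY = [3]

0: W B0 → L0 miss [D]
1: W B1 → L1 miss [D]
2: R B2 → L0 miss wb→B0 [-]
3: R B0 → L0 miss [-]
4: W B3 → L1 miss wb→B1 [D]
5: R B1 → L1 miss wb→B3 [-]
6: W B0 → L0 hit [D]
7: R B2 → L0 miss wb→B0 [-]
8: W B1 → L1 hit [D]
9: R B1 → L1 hit [D]
10: W B3 → L1 miss wb→B1 [D]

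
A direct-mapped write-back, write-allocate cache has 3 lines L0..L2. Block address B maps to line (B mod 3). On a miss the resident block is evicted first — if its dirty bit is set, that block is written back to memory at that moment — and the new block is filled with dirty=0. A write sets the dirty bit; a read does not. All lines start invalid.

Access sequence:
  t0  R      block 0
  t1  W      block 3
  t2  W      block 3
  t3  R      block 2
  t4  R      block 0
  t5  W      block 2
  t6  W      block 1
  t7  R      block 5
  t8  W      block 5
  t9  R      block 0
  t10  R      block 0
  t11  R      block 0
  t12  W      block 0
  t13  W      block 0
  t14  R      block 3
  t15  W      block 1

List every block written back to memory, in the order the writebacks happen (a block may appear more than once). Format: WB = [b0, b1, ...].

WB = [3, 2, 0]

  0 | R B0 → L0 miss [-]
  1 | W B3 → L0 miss [D]
  2 | W B3 → L0 hit [D]
  3 | R B2 → L2 miss [-]
  4 | R B0 → L0 miss wb→B3 [-]
  5 | W B2 → L2 hit [D]
  6 | W B1 → L1 miss [D]
  7 | R B5 → L2 miss wb→B2 [-]
  8 | W B5 → L2 hit [D]
  9 | R B0 → L0 hit [-]
  10 | R B0 → L0 hit [-]
  11 | R B0 → L0 hit [-]
  12 | W B0 → L0 hit [D]
  13 | W B0 → L0 hit [D]
  14 | R B3 → L0 miss wb→B0 [-]
  15 | W B1 → L1 hit [D]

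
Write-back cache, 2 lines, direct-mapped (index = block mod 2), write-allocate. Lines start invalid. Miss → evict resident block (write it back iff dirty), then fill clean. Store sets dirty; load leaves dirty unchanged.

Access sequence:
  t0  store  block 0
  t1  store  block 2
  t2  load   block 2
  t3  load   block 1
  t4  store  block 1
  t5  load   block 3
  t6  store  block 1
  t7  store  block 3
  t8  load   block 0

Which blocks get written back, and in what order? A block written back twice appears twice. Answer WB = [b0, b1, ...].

WB = [0, 1, 1, 2]

0: W B0 -> L0 miss  d=D]
1: W B2 -> L0 miss wb->B0  d=D]
2: R B2 -> L0 hit  d=D]
3: R B1 -> L1 miss  d=-]
4: W B1 -> L1 hit  d=D]
5: R B3 -> L1 miss wb->B1  d=-]
6: W B1 -> L1 miss  d=D]
7: W B3 -> L1 miss wb->B1  d=D]
8: R B0 -> L0 miss wb->B2  d=-]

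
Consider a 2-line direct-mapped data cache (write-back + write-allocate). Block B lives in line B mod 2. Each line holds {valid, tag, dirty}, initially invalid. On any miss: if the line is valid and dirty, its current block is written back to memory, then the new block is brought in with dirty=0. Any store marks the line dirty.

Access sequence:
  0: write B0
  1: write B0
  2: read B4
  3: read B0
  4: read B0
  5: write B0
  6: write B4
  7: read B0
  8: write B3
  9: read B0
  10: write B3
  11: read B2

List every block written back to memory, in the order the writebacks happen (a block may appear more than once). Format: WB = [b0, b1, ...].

WB = [0, 0, 4]

  0 | W B0 → L0 miss [D]
  1 | W B0 → L0 hit [D]
  2 | R B4 → L0 miss wb→B0 [-]
  3 | R B0 → L0 miss [-]
  4 | R B0 → L0 hit [-]
  5 | W B0 → L0 hit [D]
  6 | W B4 → L0 miss wb→B0 [D]
  7 | R B0 → L0 miss wb→B4 [-]
  8 | W B3 → L1 miss [D]
  9 | R B0 → L0 hit [-]
  10 | W B3 → L1 hit [D]
  11 | R B2 → L0 miss [-]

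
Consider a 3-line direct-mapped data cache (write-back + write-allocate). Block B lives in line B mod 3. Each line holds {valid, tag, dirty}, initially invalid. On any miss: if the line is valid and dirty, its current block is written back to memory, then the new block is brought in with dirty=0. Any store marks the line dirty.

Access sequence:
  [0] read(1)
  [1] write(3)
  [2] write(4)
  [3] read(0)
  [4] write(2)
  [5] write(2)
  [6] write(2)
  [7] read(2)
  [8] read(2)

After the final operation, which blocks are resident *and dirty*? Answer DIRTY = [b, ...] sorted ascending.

DIRTY = [2, 4]

0: R B1 -> L1 miss  d=-]
1: W B3 -> L0 miss  d=D]
2: W B4 -> L1 miss  d=D]
3: R B0 -> L0 miss wb->B3  d=-]
4: W B2 -> L2 miss  d=D]
5: W B2 -> L2 hit  d=D]
6: W B2 -> L2 hit  d=D]
7: R B2 -> L2 hit  d=D]
8: R B2 -> L2 hit  d=D]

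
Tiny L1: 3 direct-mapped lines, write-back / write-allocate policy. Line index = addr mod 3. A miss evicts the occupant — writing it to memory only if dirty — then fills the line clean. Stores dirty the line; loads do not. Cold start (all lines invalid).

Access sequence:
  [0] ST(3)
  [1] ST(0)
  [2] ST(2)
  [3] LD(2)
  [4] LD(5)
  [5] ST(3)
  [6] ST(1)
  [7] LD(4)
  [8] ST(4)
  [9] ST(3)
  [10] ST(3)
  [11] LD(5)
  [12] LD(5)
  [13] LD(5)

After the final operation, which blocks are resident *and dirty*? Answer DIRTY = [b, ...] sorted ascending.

0: W B3 → L0 miss [D]
1: W B0 → L0 miss wb→B3 [D]
2: W B2 → L2 miss [D]
3: R B2 → L2 hit [D]
4: R B5 → L2 miss wb→B2 [-]
5: W B3 → L0 miss wb→B0 [D]
6: W B1 → L1 miss [D]
7: R B4 → L1 miss wb→B1 [-]
8: W B4 → L1 hit [D]
9: W B3 → L0 hit [D]
10: W B3 → L0 hit [D]
11: R B5 → L2 hit [-]
12: R B5 → L2 hit [-]
13: R B5 → L2 hit [-]

DIRTY = [3, 4]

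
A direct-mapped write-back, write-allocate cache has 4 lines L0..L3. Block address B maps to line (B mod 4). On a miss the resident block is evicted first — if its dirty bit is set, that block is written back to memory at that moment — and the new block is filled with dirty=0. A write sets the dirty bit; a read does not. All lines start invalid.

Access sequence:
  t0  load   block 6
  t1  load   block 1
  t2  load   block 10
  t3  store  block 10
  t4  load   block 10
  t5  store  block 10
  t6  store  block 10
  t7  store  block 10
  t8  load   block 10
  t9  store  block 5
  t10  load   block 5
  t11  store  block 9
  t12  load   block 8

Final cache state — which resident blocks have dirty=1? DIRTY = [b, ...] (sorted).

  0 | R B6 → L2 miss [-]
  1 | R B1 → L1 miss [-]
  2 | R B10 → L2 miss [-]
  3 | W B10 → L2 hit [D]
  4 | R B10 → L2 hit [D]
  5 | W B10 → L2 hit [D]
  6 | W B10 → L2 hit [D]
  7 | W B10 → L2 hit [D]
  8 | R B10 → L2 hit [D]
  9 | W B5 → L1 miss [D]
  10 | R B5 → L1 hit [D]
  11 | W B9 → L1 miss wb→B5 [D]
  12 | R B8 → L0 miss [-]

DIRTY = [9, 10]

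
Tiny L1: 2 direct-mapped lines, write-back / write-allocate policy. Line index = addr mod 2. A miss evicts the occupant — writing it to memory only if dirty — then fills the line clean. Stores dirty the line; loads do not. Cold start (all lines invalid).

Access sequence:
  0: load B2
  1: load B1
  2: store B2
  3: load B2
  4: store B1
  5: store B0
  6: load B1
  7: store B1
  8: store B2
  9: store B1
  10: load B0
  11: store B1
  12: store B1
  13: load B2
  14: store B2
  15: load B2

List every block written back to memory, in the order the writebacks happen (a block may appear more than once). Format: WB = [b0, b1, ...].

0: R B2 -> L0 miss  d=-]
1: R B1 -> L1 miss  d=-]
2: W B2 -> L0 hit  d=D]
3: R B2 -> L0 hit  d=D]
4: W B1 -> L1 hit  d=D]
5: W B0 -> L0 miss wb->B2  d=D]
6: R B1 -> L1 hit  d=D]
7: W B1 -> L1 hit  d=D]
8: W B2 -> L0 miss wb->B0  d=D]
9: W B1 -> L1 hit  d=D]
10: R B0 -> L0 miss wb->B2  d=-]
11: W B1 -> L1 hit  d=D]
12: W B1 -> L1 hit  d=D]
13: R B2 -> L0 miss  d=-]
14: W B2 -> L0 hit  d=D]
15: R B2 -> L0 hit  d=D]

WB = [2, 0, 2]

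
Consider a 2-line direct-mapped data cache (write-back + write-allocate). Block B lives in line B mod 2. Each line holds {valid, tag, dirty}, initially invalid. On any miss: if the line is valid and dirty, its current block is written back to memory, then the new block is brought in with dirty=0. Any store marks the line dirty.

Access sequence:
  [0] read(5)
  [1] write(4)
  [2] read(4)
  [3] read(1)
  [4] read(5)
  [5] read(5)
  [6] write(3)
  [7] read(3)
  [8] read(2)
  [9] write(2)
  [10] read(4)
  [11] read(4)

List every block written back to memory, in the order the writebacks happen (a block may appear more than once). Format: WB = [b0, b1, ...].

  0 | R B5 → L1 miss [-]
  1 | W B4 → L0 miss [D]
  2 | R B4 → L0 hit [D]
  3 | R B1 → L1 miss [-]
  4 | R B5 → L1 miss [-]
  5 | R B5 → L1 hit [-]
  6 | W B3 → L1 miss [D]
  7 | R B3 → L1 hit [D]
  8 | R B2 → L0 miss wb→B4 [-]
  9 | W B2 → L0 hit [D]
  10 | R B4 → L0 miss wb→B2 [-]
  11 | R B4 → L0 hit [-]

WB = [4, 2]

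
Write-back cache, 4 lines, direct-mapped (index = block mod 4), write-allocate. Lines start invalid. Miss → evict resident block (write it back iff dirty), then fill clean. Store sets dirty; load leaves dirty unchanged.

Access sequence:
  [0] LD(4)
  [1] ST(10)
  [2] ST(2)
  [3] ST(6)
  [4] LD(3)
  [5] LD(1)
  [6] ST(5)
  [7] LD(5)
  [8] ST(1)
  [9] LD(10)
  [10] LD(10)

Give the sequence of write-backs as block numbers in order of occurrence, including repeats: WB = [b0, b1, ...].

WB = [10, 2, 5, 6]

0: R B4 -> L0 miss  d=-]
1: W B10 -> L2 miss  d=D]
2: W B2 -> L2 miss wb->B10  d=D]
3: W B6 -> L2 miss wb->B2  d=D]
4: R B3 -> L3 miss  d=-]
5: R B1 -> L1 miss  d=-]
6: W B5 -> L1 miss  d=D]
7: R B5 -> L1 hit  d=D]
8: W B1 -> L1 miss wb->B5  d=D]
9: R B10 -> L2 miss wb->B6  d=-]
10: R B10 -> L2 hit  d=-]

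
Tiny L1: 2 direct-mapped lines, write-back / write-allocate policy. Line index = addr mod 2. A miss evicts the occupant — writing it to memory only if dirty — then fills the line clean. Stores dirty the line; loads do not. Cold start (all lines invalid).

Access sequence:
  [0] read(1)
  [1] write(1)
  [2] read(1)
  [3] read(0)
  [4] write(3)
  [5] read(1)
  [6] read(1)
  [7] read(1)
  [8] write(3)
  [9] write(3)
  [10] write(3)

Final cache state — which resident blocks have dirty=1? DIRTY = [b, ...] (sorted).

0: R B1 → L1 miss [-]
1: W B1 → L1 hit [D]
2: R B1 → L1 hit [D]
3: R B0 → L0 miss [-]
4: W B3 → L1 miss wb→B1 [D]
5: R B1 → L1 miss wb→B3 [-]
6: R B1 → L1 hit [-]
7: R B1 → L1 hit [-]
8: W B3 → L1 miss [D]
9: W B3 → L1 hit [D]
10: W B3 → L1 hit [D]

DIRTY = [3]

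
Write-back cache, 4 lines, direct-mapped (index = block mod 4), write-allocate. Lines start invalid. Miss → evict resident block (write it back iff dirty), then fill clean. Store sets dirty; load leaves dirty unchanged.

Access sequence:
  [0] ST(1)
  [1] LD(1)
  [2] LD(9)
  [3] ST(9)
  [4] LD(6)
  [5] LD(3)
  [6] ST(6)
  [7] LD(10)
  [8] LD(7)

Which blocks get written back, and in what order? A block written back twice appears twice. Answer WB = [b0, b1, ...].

  0 | W B1 → L1 miss [D]
  1 | R B1 → L1 hit [D]
  2 | R B9 → L1 miss wb→B1 [-]
  3 | W B9 → L1 hit [D]
  4 | R B6 → L2 miss [-]
  5 | R B3 → L3 miss [-]
  6 | W B6 → L2 hit [D]
  7 | R B10 → L2 miss wb→B6 [-]
  8 | R B7 → L3 miss [-]

WB = [1, 6]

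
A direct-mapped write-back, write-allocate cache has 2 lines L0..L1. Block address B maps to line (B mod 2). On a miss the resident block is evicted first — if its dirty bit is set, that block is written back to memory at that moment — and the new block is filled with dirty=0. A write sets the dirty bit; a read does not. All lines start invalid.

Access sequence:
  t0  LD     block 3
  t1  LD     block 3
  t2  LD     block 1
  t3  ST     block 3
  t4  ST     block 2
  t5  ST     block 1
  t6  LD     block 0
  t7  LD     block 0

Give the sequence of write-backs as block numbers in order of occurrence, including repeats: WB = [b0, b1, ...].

WB = [3, 2]

  0 | R B3 → L1 miss [-]
  1 | R B3 → L1 hit [-]
  2 | R B1 → L1 miss [-]
  3 | W B3 → L1 miss [D]
  4 | W B2 → L0 miss [D]
  5 | W B1 → L1 miss wb→B3 [D]
  6 | R B0 → L0 miss wb→B2 [-]
  7 | R B0 → L0 hit [-]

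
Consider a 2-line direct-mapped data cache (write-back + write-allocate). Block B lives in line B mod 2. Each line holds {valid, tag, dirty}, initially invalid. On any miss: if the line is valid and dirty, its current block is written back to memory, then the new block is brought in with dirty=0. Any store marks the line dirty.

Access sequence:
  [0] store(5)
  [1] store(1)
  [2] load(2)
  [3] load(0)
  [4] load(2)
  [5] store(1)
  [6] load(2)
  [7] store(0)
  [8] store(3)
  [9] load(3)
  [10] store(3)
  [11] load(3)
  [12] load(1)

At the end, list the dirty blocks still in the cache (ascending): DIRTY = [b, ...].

DIRTY = [0]

0: W B5 → L1 miss [D]
1: W B1 → L1 miss wb→B5 [D]
2: R B2 → L0 miss [-]
3: R B0 → L0 miss [-]
4: R B2 → L0 miss [-]
5: W B1 → L1 hit [D]
6: R B2 → L0 hit [-]
7: W B0 → L0 miss [D]
8: W B3 → L1 miss wb→B1 [D]
9: R B3 → L1 hit [D]
10: W B3 → L1 hit [D]
11: R B3 → L1 hit [D]
12: R B1 → L1 miss wb→B3 [-]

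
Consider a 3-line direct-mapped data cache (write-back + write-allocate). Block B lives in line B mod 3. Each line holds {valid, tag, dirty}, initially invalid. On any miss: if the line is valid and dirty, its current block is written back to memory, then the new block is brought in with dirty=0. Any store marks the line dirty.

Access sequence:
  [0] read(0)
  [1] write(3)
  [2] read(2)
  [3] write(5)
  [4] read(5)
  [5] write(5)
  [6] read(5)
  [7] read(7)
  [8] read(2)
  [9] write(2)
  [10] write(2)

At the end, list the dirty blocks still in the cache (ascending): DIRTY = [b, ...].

DIRTY = [2, 3]

  0 | R B0 → L0 miss [-]
  1 | W B3 → L0 miss [D]
  2 | R B2 → L2 miss [-]
  3 | W B5 → L2 miss [D]
  4 | R B5 → L2 hit [D]
  5 | W B5 → L2 hit [D]
  6 | R B5 → L2 hit [D]
  7 | R B7 → L1 miss [-]
  8 | R B2 → L2 miss wb→B5 [-]
  9 | W B2 → L2 hit [D]
  10 | W B2 → L2 hit [D]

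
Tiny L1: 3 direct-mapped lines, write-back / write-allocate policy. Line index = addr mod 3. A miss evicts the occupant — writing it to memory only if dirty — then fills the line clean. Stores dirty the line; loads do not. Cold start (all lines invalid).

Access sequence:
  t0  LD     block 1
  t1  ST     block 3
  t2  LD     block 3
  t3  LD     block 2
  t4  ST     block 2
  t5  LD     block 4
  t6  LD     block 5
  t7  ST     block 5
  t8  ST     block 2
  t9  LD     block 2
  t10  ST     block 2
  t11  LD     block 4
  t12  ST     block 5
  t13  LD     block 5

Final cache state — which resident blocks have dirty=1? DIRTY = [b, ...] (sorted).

0: R B1 → L1 miss [-]
1: W B3 → L0 miss [D]
2: R B3 → L0 hit [D]
3: R B2 → L2 miss [-]
4: W B2 → L2 hit [D]
5: R B4 → L1 miss [-]
6: R B5 → L2 miss wb→B2 [-]
7: W B5 → L2 hit [D]
8: W B2 → L2 miss wb→B5 [D]
9: R B2 → L2 hit [D]
10: W B2 → L2 hit [D]
11: R B4 → L1 hit [-]
12: W B5 → L2 miss wb→B2 [D]
13: R B5 → L2 hit [D]

DIRTY = [3, 5]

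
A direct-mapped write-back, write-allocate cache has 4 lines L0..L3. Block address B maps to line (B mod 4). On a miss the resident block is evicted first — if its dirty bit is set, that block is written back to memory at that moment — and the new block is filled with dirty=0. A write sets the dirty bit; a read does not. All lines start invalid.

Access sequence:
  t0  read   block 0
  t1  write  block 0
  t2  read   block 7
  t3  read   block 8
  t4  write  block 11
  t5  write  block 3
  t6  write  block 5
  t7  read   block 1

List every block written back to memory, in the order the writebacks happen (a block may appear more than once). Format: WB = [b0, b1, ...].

WB = [0, 11, 5]

0: R B0 -> L0 miss  d=-]
1: W B0 -> L0 hit  d=D]
2: R B7 -> L3 miss  d=-]
3: R B8 -> L0 miss wb->B0  d=-]
4: W B11 -> L3 miss  d=D]
5: W B3 -> L3 miss wb->B11  d=D]
6: W B5 -> L1 miss  d=D]
7: R B1 -> L1 miss wb->B5  d=-]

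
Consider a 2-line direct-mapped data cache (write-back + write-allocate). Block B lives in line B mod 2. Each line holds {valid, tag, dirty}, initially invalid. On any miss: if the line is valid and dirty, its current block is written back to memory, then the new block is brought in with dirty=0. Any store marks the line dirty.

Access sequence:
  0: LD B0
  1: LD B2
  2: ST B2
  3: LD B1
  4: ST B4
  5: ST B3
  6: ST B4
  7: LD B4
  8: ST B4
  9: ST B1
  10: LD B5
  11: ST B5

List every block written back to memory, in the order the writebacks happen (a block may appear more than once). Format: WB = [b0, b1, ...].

  0 | R B0 → L0 miss [-]
  1 | R B2 → L0 miss [-]
  2 | W B2 → L0 hit [D]
  3 | R B1 → L1 miss [-]
  4 | W B4 → L0 miss wb→B2 [D]
  5 | W B3 → L1 miss [D]
  6 | W B4 → L0 hit [D]
  7 | R B4 → L0 hit [D]
  8 | W B4 → L0 hit [D]
  9 | W B1 → L1 miss wb→B3 [D]
  10 | R B5 → L1 miss wb→B1 [-]
  11 | W B5 → L1 hit [D]

WB = [2, 3, 1]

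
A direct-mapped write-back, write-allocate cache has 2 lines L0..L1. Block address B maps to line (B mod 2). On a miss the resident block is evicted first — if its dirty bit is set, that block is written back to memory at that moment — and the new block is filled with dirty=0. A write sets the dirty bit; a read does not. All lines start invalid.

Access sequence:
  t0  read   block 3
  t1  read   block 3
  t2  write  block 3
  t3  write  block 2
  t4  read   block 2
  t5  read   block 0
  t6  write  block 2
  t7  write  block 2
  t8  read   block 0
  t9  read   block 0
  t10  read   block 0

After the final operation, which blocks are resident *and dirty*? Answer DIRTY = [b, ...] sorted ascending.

DIRTY = [3]

  0 | R B3 → L1 miss [-]
  1 | R B3 → L1 hit [-]
  2 | W B3 → L1 hit [D]
  3 | W B2 → L0 miss [D]
  4 | R B2 → L0 hit [D]
  5 | R B0 → L0 miss wb→B2 [-]
  6 | W B2 → L0 miss [D]
  7 | W B2 → L0 hit [D]
  8 | R B0 → L0 miss wb→B2 [-]
  9 | R B0 → L0 hit [-]
  10 | R B0 → L0 hit [-]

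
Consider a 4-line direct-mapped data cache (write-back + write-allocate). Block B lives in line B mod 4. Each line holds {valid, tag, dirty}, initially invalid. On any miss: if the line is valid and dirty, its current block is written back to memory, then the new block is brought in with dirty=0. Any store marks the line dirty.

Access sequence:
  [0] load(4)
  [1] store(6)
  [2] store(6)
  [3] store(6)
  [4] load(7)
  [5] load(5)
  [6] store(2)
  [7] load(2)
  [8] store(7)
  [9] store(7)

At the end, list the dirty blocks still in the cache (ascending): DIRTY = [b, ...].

DIRTY = [2, 7]

0: R B4 -> L0 miss  d=-]
1: W B6 -> L2 miss  d=D]
2: W B6 -> L2 hit  d=D]
3: W B6 -> L2 hit  d=D]
4: R B7 -> L3 miss  d=-]
5: R B5 -> L1 miss  d=-]
6: W B2 -> L2 miss wb->B6  d=D]
7: R B2 -> L2 hit  d=D]
8: W B7 -> L3 hit  d=D]
9: W B7 -> L3 hit  d=D]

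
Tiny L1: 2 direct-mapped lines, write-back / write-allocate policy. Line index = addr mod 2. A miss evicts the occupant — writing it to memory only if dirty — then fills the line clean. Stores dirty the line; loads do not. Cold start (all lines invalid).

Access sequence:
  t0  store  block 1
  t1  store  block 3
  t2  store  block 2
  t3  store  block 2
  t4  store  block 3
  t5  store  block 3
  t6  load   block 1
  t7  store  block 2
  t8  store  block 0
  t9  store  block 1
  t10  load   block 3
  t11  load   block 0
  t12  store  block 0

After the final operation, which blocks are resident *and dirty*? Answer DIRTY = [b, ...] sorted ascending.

0: W B1 → L1 miss [D]
1: W B3 → L1 miss wb→B1 [D]
2: W B2 → L0 miss [D]
3: W B2 → L0 hit [D]
4: W B3 → L1 hit [D]
5: W B3 → L1 hit [D]
6: R B1 → L1 miss wb→B3 [-]
7: W B2 → L0 hit [D]
8: W B0 → L0 miss wb→B2 [D]
9: W B1 → L1 hit [D]
10: R B3 → L1 miss wb→B1 [-]
11: R B0 → L0 hit [D]
12: W B0 → L0 hit [D]

DIRTY = [0]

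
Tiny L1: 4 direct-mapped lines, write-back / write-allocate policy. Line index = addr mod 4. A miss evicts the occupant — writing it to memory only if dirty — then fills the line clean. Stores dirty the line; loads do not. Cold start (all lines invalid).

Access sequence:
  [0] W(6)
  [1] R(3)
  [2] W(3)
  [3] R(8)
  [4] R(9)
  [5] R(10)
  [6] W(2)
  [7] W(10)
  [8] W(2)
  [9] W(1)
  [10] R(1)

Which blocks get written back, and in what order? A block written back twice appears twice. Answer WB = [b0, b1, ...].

0: W B6 → L2 miss [D]
1: R B3 → L3 miss [-]
2: W B3 → L3 hit [D]
3: R B8 → L0 miss [-]
4: R B9 → L1 miss [-]
5: R B10 → L2 miss wb→B6 [-]
6: W B2 → L2 miss [D]
7: W B10 → L2 miss wb→B2 [D]
8: W B2 → L2 miss wb→B10 [D]
9: W B1 → L1 miss [D]
10: R B1 → L1 hit [D]

WB = [6, 2, 10]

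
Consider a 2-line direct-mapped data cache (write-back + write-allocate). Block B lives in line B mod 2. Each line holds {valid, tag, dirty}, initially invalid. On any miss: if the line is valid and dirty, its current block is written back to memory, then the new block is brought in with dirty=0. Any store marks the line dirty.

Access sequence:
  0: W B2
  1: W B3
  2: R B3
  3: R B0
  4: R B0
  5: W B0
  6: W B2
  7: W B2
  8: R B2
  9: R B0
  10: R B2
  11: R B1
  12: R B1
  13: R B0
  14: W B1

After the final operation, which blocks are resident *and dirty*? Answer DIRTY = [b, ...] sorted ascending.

0: W B2 -> L0 miss  d=D]
1: W B3 -> L1 miss  d=D]
2: R B3 -> L1 hit  d=D]
3: R B0 -> L0 miss wb->B2  d=-]
4: R B0 -> L0 hit  d=-]
5: W B0 -> L0 hit  d=D]
6: W B2 -> L0 miss wb->B0  d=D]
7: W B2 -> L0 hit  d=D]
8: R B2 -> L0 hit  d=D]
9: R B0 -> L0 miss wb->B2  d=-]
10: R B2 -> L0 miss  d=-]
11: R B1 -> L1 miss wb->B3  d=-]
12: R B1 -> L1 hit  d=-]
13: R B0 -> L0 miss  d=-]
14: W B1 -> L1 hit  d=D]

DIRTY = [1]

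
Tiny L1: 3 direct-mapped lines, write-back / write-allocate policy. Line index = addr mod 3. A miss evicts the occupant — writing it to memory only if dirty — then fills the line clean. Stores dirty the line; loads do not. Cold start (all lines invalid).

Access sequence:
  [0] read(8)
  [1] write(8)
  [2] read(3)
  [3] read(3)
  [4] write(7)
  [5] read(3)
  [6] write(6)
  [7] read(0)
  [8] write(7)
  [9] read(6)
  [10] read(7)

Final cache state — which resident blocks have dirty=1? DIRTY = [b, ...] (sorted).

0: R B8 -> L2 miss  d=-]
1: W B8 -> L2 hit  d=D]
2: R B3 -> L0 miss  d=-]
3: R B3 -> L0 hit  d=-]
4: W B7 -> L1 miss  d=D]
5: R B3 -> L0 hit  d=-]
6: W B6 -> L0 miss  d=D]
7: R B0 -> L0 miss wb->B6  d=-]
8: W B7 -> L1 hit  d=D]
9: R B6 -> L0 miss  d=-]
10: R B7 -> L1 hit  d=D]

DIRTY = [7, 8]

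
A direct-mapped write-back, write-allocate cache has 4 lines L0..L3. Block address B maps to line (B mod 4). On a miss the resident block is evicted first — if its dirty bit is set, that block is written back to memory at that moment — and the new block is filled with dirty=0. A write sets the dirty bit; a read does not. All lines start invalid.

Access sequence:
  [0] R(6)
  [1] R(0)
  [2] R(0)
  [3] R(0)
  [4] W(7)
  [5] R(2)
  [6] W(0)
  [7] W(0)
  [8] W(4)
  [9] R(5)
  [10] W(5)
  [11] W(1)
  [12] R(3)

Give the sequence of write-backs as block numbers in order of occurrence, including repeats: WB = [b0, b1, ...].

WB = [0, 5, 7]

  0 | R B6 → L2 miss [-]
  1 | R B0 → L0 miss [-]
  2 | R B0 → L0 hit [-]
  3 | R B0 → L0 hit [-]
  4 | W B7 → L3 miss [D]
  5 | R B2 → L2 miss [-]
  6 | W B0 → L0 hit [D]
  7 | W B0 → L0 hit [D]
  8 | W B4 → L0 miss wb→B0 [D]
  9 | R B5 → L1 miss [-]
  10 | W B5 → L1 hit [D]
  11 | W B1 → L1 miss wb→B5 [D]
  12 | R B3 → L3 miss wb→B7 [-]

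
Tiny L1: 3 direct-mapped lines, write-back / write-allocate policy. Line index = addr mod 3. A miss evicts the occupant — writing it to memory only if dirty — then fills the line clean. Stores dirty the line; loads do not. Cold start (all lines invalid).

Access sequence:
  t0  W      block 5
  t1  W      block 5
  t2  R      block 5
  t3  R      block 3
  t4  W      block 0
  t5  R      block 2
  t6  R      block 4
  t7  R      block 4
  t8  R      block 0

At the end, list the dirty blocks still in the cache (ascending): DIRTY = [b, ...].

  0 | W B5 → L2 miss [D]
  1 | W B5 → L2 hit [D]
  2 | R B5 → L2 hit [D]
  3 | R B3 → L0 miss [-]
  4 | W B0 → L0 miss [D]
  5 | R B2 → L2 miss wb→B5 [-]
  6 | R B4 → L1 miss [-]
  7 | R B4 → L1 hit [-]
  8 | R B0 → L0 hit [D]

DIRTY = [0]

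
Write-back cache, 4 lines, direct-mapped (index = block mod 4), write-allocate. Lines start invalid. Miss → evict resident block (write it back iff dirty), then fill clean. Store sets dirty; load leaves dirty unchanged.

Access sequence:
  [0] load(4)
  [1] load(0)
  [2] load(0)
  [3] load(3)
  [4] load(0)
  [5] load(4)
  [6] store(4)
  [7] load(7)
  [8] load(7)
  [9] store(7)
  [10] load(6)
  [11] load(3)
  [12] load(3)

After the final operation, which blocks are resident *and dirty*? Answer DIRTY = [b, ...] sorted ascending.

  0 | R B4 → L0 miss [-]
  1 | R B0 → L0 miss [-]
  2 | R B0 → L0 hit [-]
  3 | R B3 → L3 miss [-]
  4 | R B0 → L0 hit [-]
  5 | R B4 → L0 miss [-]
  6 | W B4 → L0 hit [D]
  7 | R B7 → L3 miss [-]
  8 | R B7 → L3 hit [-]
  9 | W B7 → L3 hit [D]
  10 | R B6 → L2 miss [-]
  11 | R B3 → L3 miss wb→B7 [-]
  12 | R B3 → L3 hit [-]

DIRTY = [4]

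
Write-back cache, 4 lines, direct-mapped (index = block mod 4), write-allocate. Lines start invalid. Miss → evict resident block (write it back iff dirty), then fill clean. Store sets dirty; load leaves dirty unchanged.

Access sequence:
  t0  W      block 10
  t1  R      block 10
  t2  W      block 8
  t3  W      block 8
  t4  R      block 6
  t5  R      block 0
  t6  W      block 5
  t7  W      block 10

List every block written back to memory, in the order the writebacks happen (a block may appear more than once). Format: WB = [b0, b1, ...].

  0 | W B10 → L2 miss [D]
  1 | R B10 → L2 hit [D]
  2 | W B8 → L0 miss [D]
  3 | W B8 → L0 hit [D]
  4 | R B6 → L2 miss wb→B10 [-]
  5 | R B0 → L0 miss wb→B8 [-]
  6 | W B5 → L1 miss [D]
  7 | W B10 → L2 miss [D]

WB = [10, 8]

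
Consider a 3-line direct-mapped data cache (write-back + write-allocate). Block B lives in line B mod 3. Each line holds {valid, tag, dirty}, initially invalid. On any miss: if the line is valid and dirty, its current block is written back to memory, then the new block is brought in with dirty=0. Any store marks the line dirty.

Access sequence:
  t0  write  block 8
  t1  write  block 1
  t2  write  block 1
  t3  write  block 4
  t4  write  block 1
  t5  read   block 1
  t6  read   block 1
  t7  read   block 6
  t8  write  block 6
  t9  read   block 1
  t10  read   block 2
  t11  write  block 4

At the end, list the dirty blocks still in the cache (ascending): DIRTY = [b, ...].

DIRTY = [4, 6]

  0 | W B8 → L2 miss [D]
  1 | W B1 → L1 miss [D]
  2 | W B1 → L1 hit [D]
  3 | W B4 → L1 miss wb→B1 [D]
  4 | W B1 → L1 miss wb→B4 [D]
  5 | R B1 → L1 hit [D]
  6 | R B1 → L1 hit [D]
  7 | R B6 → L0 miss [-]
  8 | W B6 → L0 hit [D]
  9 | R B1 → L1 hit [D]
  10 | R B2 → L2 miss wb→B8 [-]
  11 | W B4 → L1 miss wb→B1 [D]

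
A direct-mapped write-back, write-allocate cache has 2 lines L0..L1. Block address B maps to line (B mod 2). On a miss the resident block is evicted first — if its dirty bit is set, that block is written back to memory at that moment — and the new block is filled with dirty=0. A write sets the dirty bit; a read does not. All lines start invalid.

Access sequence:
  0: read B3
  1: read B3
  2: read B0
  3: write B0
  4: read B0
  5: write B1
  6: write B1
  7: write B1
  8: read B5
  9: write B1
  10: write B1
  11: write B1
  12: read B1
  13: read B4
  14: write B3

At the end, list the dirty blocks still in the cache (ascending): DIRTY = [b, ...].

DIRTY = [3]

  0 | R B3 → L1 miss [-]
  1 | R B3 → L1 hit [-]
  2 | R B0 → L0 miss [-]
  3 | W B0 → L0 hit [D]
  4 | R B0 → L0 hit [D]
  5 | W B1 → L1 miss [D]
  6 | W B1 → L1 hit [D]
  7 | W B1 → L1 hit [D]
  8 | R B5 → L1 miss wb→B1 [-]
  9 | W B1 → L1 miss [D]
  10 | W B1 → L1 hit [D]
  11 | W B1 → L1 hit [D]
  12 | R B1 → L1 hit [D]
  13 | R B4 → L0 miss wb→B0 [-]
  14 | W B3 → L1 miss wb→B1 [D]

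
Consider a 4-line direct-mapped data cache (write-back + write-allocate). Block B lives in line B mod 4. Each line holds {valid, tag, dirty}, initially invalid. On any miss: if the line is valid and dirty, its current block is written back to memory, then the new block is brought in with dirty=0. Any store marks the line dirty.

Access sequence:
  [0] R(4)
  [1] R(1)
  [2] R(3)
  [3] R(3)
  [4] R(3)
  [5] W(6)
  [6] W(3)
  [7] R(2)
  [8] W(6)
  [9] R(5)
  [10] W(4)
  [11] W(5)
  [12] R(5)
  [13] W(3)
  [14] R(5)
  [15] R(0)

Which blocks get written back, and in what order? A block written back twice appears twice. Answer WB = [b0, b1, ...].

WB = [6, 4]

0: R B4 → L0 miss [-]
1: R B1 → L1 miss [-]
2: R B3 → L3 miss [-]
3: R B3 → L3 hit [-]
4: R B3 → L3 hit [-]
5: W B6 → L2 miss [D]
6: W B3 → L3 hit [D]
7: R B2 → L2 miss wb→B6 [-]
8: W B6 → L2 miss [D]
9: R B5 → L1 miss [-]
10: W B4 → L0 hit [D]
11: W B5 → L1 hit [D]
12: R B5 → L1 hit [D]
13: W B3 → L3 hit [D]
14: R B5 → L1 hit [D]
15: R B0 → L0 miss wb→B4 [-]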